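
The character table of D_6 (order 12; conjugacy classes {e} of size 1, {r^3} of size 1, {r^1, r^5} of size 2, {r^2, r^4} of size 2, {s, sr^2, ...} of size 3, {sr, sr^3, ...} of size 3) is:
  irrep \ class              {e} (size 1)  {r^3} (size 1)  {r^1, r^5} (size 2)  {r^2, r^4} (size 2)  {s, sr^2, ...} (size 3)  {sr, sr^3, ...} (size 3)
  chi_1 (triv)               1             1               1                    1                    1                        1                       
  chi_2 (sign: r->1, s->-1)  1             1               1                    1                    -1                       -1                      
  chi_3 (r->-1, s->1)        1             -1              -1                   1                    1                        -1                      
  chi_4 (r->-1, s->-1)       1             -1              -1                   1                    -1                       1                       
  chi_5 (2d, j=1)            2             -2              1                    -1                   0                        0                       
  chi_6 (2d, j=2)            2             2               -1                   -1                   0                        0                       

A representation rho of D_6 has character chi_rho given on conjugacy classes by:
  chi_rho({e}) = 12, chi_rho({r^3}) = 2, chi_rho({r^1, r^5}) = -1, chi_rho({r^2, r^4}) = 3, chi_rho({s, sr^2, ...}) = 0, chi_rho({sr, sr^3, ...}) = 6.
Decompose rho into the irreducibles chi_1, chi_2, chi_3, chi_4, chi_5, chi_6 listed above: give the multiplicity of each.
Multiplicities: chi_1: 3, chi_2: 0, chi_3: 0, chi_4: 3, chi_5: 1, chi_6: 2.

Reasoning: Use <chi_rho, chi> = (1/|G|) sum_C |C| * chi_rho(C) * conj(chi(C)) with |G| = 12 for each irreducible chi in the table:
  <chi_rho, chi_1> = (1/12)[1*(12)*conj(1) + 1*(2)*conj(1) + 2*(-1)*conj(1) + 2*(3)*conj(1) + 3*(0)*conj(1) + 3*(6)*conj(1)]
      = (1/12)[(12) + (2) + (-2) + (6) + (0) + (18)] = 36/12 = 3
  <chi_rho, chi_2> = (1/12)[1*(12)*conj(1) + 1*(2)*conj(1) + 2*(-1)*conj(1) + 2*(3)*conj(1) + 3*(0)*conj(-1) + 3*(6)*conj(-1)]
      = (1/12)[(12) + (2) + (-2) + (6) + (0) + (-18)] = 0/12 = 0
  <chi_rho, chi_3> = (1/12)[1*(12)*conj(1) + 1*(2)*conj(-1) + 2*(-1)*conj(-1) + 2*(3)*conj(1) + 3*(0)*conj(1) + 3*(6)*conj(-1)]
      = (1/12)[(12) + (-2) + (2) + (6) + (0) + (-18)] = 0/12 = 0
  <chi_rho, chi_4> = (1/12)[1*(12)*conj(1) + 1*(2)*conj(-1) + 2*(-1)*conj(-1) + 2*(3)*conj(1) + 3*(0)*conj(-1) + 3*(6)*conj(1)]
      = (1/12)[(12) + (-2) + (2) + (6) + (0) + (18)] = 36/12 = 3
  <chi_rho, chi_5> = (1/12)[1*(12)*conj(2) + 1*(2)*conj(-2) + 2*(-1)*conj(1) + 2*(3)*conj(-1) + 3*(0)*conj(0) + 3*(6)*conj(0)]
      = (1/12)[(24) + (-4) + (-2) + (-6) + (0) + (0)] = 12/12 = 1
  <chi_rho, chi_6> = (1/12)[1*(12)*conj(2) + 1*(2)*conj(2) + 2*(-1)*conj(-1) + 2*(3)*conj(-1) + 3*(0)*conj(0) + 3*(6)*conj(0)]
      = (1/12)[(24) + (4) + (2) + (-6) + (0) + (0)] = 24/12 = 2
Dimension check: dim(rho) = sum (mult * dim) = 3*1 + 0*1 + 0*1 + 3*1 + 1*2 + 2*2 = 12 = chi_rho(e) = 12.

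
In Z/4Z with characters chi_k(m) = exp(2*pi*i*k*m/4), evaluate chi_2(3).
chi_2(3) = zeta_4^6 = -1

Explanation: chi_2(3) = zeta_4^(2*3) = zeta_4^6. Since zeta_4^4 = 1, this equals zeta_4^2 = exp(2*pi*i*2/4) = -1.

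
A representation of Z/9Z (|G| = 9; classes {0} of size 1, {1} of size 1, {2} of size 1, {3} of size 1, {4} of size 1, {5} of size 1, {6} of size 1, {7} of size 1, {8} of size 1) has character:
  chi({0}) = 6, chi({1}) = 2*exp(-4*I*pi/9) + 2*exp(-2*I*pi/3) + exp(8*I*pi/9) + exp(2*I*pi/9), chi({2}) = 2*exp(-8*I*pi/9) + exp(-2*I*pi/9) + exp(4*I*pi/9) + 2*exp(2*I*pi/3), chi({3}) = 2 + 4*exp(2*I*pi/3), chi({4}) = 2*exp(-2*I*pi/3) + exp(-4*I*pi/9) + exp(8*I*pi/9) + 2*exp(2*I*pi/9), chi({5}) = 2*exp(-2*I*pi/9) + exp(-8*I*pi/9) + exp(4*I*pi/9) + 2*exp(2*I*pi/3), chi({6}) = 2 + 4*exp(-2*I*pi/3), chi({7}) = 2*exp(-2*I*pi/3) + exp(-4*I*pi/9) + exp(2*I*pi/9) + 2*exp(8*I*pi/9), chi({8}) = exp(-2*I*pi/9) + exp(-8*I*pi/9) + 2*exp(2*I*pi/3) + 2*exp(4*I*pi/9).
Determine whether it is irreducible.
Not irreducible (reducible): <chi, chi> = 10 > 1.

Details: <chi, chi> = (1/|G|) sum_C |C| * |chi(C)|^2 = (1/9)[1*|6|^2 + 1*|2*exp(-4*I*pi/9) + 2*exp(-2*I*pi/3) + exp(8*I*pi/9) + exp(2*I*pi/9)|^2 + 1*|2*exp(-8*I*pi/9) + exp(-2*I*pi/9) + exp(4*I*pi/9) + 2*exp(2*I*pi/3)|^2 + 1*|2 + 4*exp(2*I*pi/3)|^2 + 1*|2*exp(-2*I*pi/3) + exp(-4*I*pi/9) + exp(8*I*pi/9) + 2*exp(2*I*pi/9)|^2 + 1*|2*exp(-2*I*pi/9) + exp(-8*I*pi/9) + exp(4*I*pi/9) + 2*exp(2*I*pi/3)|^2 + 1*|2 + 4*exp(-2*I*pi/3)|^2 + 1*|2*exp(-2*I*pi/3) + exp(-4*I*pi/9) + exp(2*I*pi/9) + 2*exp(8*I*pi/9)|^2 + 1*|exp(-2*I*pi/9) + exp(-8*I*pi/9) + 2*exp(2*I*pi/3) + 2*exp(4*I*pi/9)|^2]
  = (1/9)[(36) + (10 + 5*exp(-2*I*pi/3) + 4*exp(-2*I*pi/9) + 2*exp(-4*I*pi/9) + 2*exp(-8*I*pi/9) + 2*exp(8*I*pi/9) + 2*exp(4*I*pi/9) + 4*exp(2*I*pi/9) + 5*exp(2*I*pi/3)) + (10 + 5*exp(-2*I*pi/3) + 4*exp(-4*I*pi/9) + 2*exp(-2*I*pi/9) + 2*exp(-8*I*pi/9) + 2*exp(8*I*pi/9) + 2*exp(2*I*pi/9) + 4*exp(4*I*pi/9) + 5*exp(2*I*pi/3)) + (12) + (10 + 5*exp(-2*I*pi/3) + 2*exp(-4*I*pi/9) + 4*exp(-8*I*pi/9) + 2*exp(-2*I*pi/9) + 2*exp(2*I*pi/9) + 4*exp(8*I*pi/9) + 2*exp(4*I*pi/9) + 5*exp(2*I*pi/3)) + (10 + 5*exp(-2*I*pi/3) + 2*exp(-4*I*pi/9) + 4*exp(-8*I*pi/9) + 2*exp(-2*I*pi/9) + 2*exp(2*I*pi/9) + 4*exp(8*I*pi/9) + 2*exp(4*I*pi/9) + 5*exp(2*I*pi/3)) + (12) + (10 + 5*exp(-2*I*pi/3) + 4*exp(-4*I*pi/9) + 2*exp(-2*I*pi/9) + 2*exp(-8*I*pi/9) + 2*exp(8*I*pi/9) + 2*exp(2*I*pi/9) + 4*exp(4*I*pi/9) + 5*exp(2*I*pi/3)) + (10 + 5*exp(-2*I*pi/3) + 4*exp(-2*I*pi/9) + 2*exp(-4*I*pi/9) + 2*exp(-8*I*pi/9) + 2*exp(8*I*pi/9) + 2*exp(4*I*pi/9) + 4*exp(2*I*pi/9) + 5*exp(2*I*pi/3))] = 90/9 = 10.
(Exp terms are combined using exp(i*s)*conj(exp(i*t)) = exp(i*(s-t)), and sums of them are collapsed using the identity that for every m > 1 the m distinct m-th roots of unity sum to 0, e.g. 1 + exp(2*I*pi/3) + exp(-2*I*pi/3) = 0.)
A character is irreducible iff <chi, chi> = 1, so this representation is reducible.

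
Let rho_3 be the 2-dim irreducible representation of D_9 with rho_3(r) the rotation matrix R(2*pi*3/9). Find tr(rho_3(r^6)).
chi_{rho_3}(r^6) = 2*cos(2*pi*3*6/9) = 2

Explanation: rho_3(r^6) is rotation by angle 2*pi*3*6/9, whose trace is 2*cos(2*pi*3*6/9) = 2.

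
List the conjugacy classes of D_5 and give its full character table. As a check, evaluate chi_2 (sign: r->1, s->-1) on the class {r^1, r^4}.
Conjugacy classes: {e} of size 1, {r^1, r^4} of size 2, {r^2, r^3} of size 2, {s, sr, ..., sr^4} of size 5.
Character table:
  irrep \ class              {e} (size 1)  {r^1, r^4} (size 2)  {r^2, r^3} (size 2)  {s, sr, ..., sr^4} (size 5)
  chi_1 (triv)               1             1                    1                    1                          
  chi_2 (sign: r->1, s->-1)  1             1                    1                    -1                         
  chi_3 (2d, j=1)            2             -1/2 + sqrt(5)/2     -sqrt(5)/2 - 1/2     0                          
  chi_4 (2d, j=2)            2             -sqrt(5)/2 - 1/2     -1/2 + sqrt(5)/2     0                          

Spot check: chi_2 (sign: r->1, s->-1) on {r^1, r^4} = 1.

Explanation: D_5 has order 2*5 = 10 with 4 conjugacy classes, hence 4 irreducibles. Sum of squared dims 1 + 1 + 4 + 4 = 10 = |G|. Linear characters come from the abelianisation; the 2-dimensional irreps have character r^k -> 2*cos(2*pi*j*k/5), reflections -> 0.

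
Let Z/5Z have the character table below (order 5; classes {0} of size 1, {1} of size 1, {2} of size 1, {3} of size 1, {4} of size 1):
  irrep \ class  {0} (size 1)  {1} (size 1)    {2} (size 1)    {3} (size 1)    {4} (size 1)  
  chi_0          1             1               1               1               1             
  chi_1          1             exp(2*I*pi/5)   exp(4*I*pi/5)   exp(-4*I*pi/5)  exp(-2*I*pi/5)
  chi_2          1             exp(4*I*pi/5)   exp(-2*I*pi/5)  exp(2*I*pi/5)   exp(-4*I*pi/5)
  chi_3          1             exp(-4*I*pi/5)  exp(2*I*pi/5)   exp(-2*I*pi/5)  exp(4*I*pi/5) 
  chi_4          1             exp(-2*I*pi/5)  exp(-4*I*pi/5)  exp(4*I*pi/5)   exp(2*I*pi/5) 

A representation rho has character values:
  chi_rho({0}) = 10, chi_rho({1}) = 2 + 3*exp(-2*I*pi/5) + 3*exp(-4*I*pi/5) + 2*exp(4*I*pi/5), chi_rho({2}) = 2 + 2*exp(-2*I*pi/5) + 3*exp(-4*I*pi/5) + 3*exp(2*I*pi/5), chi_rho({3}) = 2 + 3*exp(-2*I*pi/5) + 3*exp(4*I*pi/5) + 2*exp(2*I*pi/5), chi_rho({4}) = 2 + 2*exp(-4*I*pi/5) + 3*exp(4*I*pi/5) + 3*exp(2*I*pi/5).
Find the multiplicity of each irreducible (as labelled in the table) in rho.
Multiplicities: chi_0: 2, chi_1: 0, chi_2: 2, chi_3: 3, chi_4: 3.

Details: Use <chi_rho, chi> = (1/|G|) sum_C |C| * chi_rho(C) * conj(chi(C)) with |G| = 5 for each irreducible chi in the table:
  <chi_rho, chi_0> = (1/5)[1*(10)*conj(1) + 1*(2 + 3*exp(-2*I*pi/5) + 3*exp(-4*I*pi/5) + 2*exp(4*I*pi/5))*conj(1) + 1*(2 + 2*exp(-2*I*pi/5) + 3*exp(-4*I*pi/5) + 3*exp(2*I*pi/5))*conj(1) + 1*(2 + 3*exp(-2*I*pi/5) + 3*exp(4*I*pi/5) + 2*exp(2*I*pi/5))*conj(1) + 1*(2 + 2*exp(-4*I*pi/5) + 3*exp(4*I*pi/5) + 3*exp(2*I*pi/5))*conj(1)]
      = (1/5)[(10) + (2 + 3*exp(-2*I*pi/5) + 3*exp(-4*I*pi/5) + 2*exp(4*I*pi/5)) + (2 + 2*exp(-2*I*pi/5) + 3*exp(-4*I*pi/5) + 3*exp(2*I*pi/5)) + (2 + 3*exp(-2*I*pi/5) + 3*exp(4*I*pi/5) + 2*exp(2*I*pi/5)) + (2 + 2*exp(-4*I*pi/5) + 3*exp(4*I*pi/5) + 3*exp(2*I*pi/5))] = 10/5 = 2
  <chi_rho, chi_1> = (1/5)[1*(10)*conj(1) + 1*(2 + 3*exp(-2*I*pi/5) + 3*exp(-4*I*pi/5) + 2*exp(4*I*pi/5))*conj(exp(2*I*pi/5)) + 1*(2 + 2*exp(-2*I*pi/5) + 3*exp(-4*I*pi/5) + 3*exp(2*I*pi/5))*conj(exp(4*I*pi/5)) + 1*(2 + 3*exp(-2*I*pi/5) + 3*exp(4*I*pi/5) + 2*exp(2*I*pi/5))*conj(exp(-4*I*pi/5)) + 1*(2 + 2*exp(-4*I*pi/5) + 3*exp(4*I*pi/5) + 3*exp(2*I*pi/5))*conj(exp(-2*I*pi/5))]
      = (1/5)[(10) + (2*exp(-2*I*pi/5) + 3*exp(-4*I*pi/5) + 3*exp(4*I*pi/5) + 2*exp(2*I*pi/5)) + (3*exp(-2*I*pi/5) + 2*exp(-4*I*pi/5) + 2*exp(4*I*pi/5) + 3*exp(2*I*pi/5)) + (3*exp(-2*I*pi/5) + 2*exp(-4*I*pi/5) + 2*exp(4*I*pi/5) + 3*exp(2*I*pi/5)) + (2*exp(-2*I*pi/5) + 3*exp(-4*I*pi/5) + 3*exp(4*I*pi/5) + 2*exp(2*I*pi/5))] = 0/5 = 0
  <chi_rho, chi_2> = (1/5)[1*(10)*conj(1) + 1*(2 + 3*exp(-2*I*pi/5) + 3*exp(-4*I*pi/5) + 2*exp(4*I*pi/5))*conj(exp(4*I*pi/5)) + 1*(2 + 2*exp(-2*I*pi/5) + 3*exp(-4*I*pi/5) + 3*exp(2*I*pi/5))*conj(exp(-2*I*pi/5)) + 1*(2 + 3*exp(-2*I*pi/5) + 3*exp(4*I*pi/5) + 2*exp(2*I*pi/5))*conj(exp(2*I*pi/5)) + 1*(2 + 2*exp(-4*I*pi/5) + 3*exp(4*I*pi/5) + 3*exp(2*I*pi/5))*conj(exp(-4*I*pi/5))]
      = (1/5)[(10) + (2 + 2*exp(-4*I*pi/5) + 3*exp(4*I*pi/5) + 3*exp(2*I*pi/5)) + (2 + 3*exp(-2*I*pi/5) + 3*exp(4*I*pi/5) + 2*exp(2*I*pi/5)) + (2 + 2*exp(-2*I*pi/5) + 3*exp(-4*I*pi/5) + 3*exp(2*I*pi/5)) + (2 + 3*exp(-2*I*pi/5) + 3*exp(-4*I*pi/5) + 2*exp(4*I*pi/5))] = 10/5 = 2
  <chi_rho, chi_3> = (1/5)[1*(10)*conj(1) + 1*(2 + 3*exp(-2*I*pi/5) + 3*exp(-4*I*pi/5) + 2*exp(4*I*pi/5))*conj(exp(-4*I*pi/5)) + 1*(2 + 2*exp(-2*I*pi/5) + 3*exp(-4*I*pi/5) + 3*exp(2*I*pi/5))*conj(exp(2*I*pi/5)) + 1*(2 + 3*exp(-2*I*pi/5) + 3*exp(4*I*pi/5) + 2*exp(2*I*pi/5))*conj(exp(-2*I*pi/5)) + 1*(2 + 2*exp(-4*I*pi/5) + 3*exp(4*I*pi/5) + 3*exp(2*I*pi/5))*conj(exp(4*I*pi/5))]
      = (1/5)[(10) + (3 + 2*exp(-2*I*pi/5) + 2*exp(4*I*pi/5) + 3*exp(2*I*pi/5)) + (3 + 2*exp(-2*I*pi/5) + 2*exp(-4*I*pi/5) + 3*exp(4*I*pi/5)) + (3 + 3*exp(-4*I*pi/5) + 2*exp(4*I*pi/5) + 2*exp(2*I*pi/5)) + (3 + 3*exp(-2*I*pi/5) + 2*exp(-4*I*pi/5) + 2*exp(2*I*pi/5))] = 15/5 = 3
  <chi_rho, chi_4> = (1/5)[1*(10)*conj(1) + 1*(2 + 3*exp(-2*I*pi/5) + 3*exp(-4*I*pi/5) + 2*exp(4*I*pi/5))*conj(exp(-2*I*pi/5)) + 1*(2 + 2*exp(-2*I*pi/5) + 3*exp(-4*I*pi/5) + 3*exp(2*I*pi/5))*conj(exp(-4*I*pi/5)) + 1*(2 + 3*exp(-2*I*pi/5) + 3*exp(4*I*pi/5) + 2*exp(2*I*pi/5))*conj(exp(4*I*pi/5)) + 1*(2 + 2*exp(-4*I*pi/5) + 3*exp(4*I*pi/5) + 3*exp(2*I*pi/5))*conj(exp(2*I*pi/5))]
      = (1/5)[(10) + (3 + 3*exp(-2*I*pi/5) + 2*exp(-4*I*pi/5) + 2*exp(2*I*pi/5)) + (3 + 3*exp(-4*I*pi/5) + 2*exp(4*I*pi/5) + 2*exp(2*I*pi/5)) + (3 + 2*exp(-2*I*pi/5) + 2*exp(-4*I*pi/5) + 3*exp(4*I*pi/5)) + (3 + 2*exp(-2*I*pi/5) + 2*exp(4*I*pi/5) + 3*exp(2*I*pi/5))] = 15/5 = 3
(Exp terms are combined using exp(i*s)*conj(exp(i*t)) = exp(i*(s-t)), and sums of them are collapsed using the identity that for every m > 1 the m distinct m-th roots of unity sum to 0, e.g. 1 + exp(2*I*pi/3) + exp(-2*I*pi/3) = 0.)
Dimension check: dim(rho) = sum (mult * dim) = 2*1 + 0*1 + 2*1 + 3*1 + 3*1 = 10 = chi_rho(e) = 10.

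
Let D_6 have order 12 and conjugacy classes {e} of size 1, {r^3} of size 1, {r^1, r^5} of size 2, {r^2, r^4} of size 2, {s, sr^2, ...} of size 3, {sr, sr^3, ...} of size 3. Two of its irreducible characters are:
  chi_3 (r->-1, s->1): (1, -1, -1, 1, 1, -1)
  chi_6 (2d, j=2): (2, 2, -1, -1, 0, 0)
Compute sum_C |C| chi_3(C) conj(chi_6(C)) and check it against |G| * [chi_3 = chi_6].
Sum = 0; so <chi_3, chi_6> = 0 (distinct irreducibles are orthogonal).

Reasoning: Compute term by term over conjugacy classes (|C| * chi_3(C) * conj(chi_6(C))):
  1*(1)*conj(2) + 1*(-1)*conj(2) + 2*(-1)*conj(-1) + 2*(1)*conj(-1) + 3*(1)*conj(0) + 3*(-1)*conj(0)
  = (2) + (-2) + (2) + (-2) + (0) + (0)
  = 0.
Dividing by |G| = 12 gives 0/12 = 0, matching the row-orthogonality relation <chi_3, chi_6> = [chi_3 = chi_6].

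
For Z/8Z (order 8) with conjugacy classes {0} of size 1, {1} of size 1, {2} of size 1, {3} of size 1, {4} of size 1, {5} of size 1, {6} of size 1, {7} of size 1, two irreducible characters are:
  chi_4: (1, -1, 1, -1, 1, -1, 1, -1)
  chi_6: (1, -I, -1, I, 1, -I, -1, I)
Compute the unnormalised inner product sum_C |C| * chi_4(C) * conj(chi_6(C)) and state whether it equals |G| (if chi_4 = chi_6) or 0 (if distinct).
Sum = 0; so <chi_4, chi_6> = 0 (distinct irreducibles are orthogonal).

Reasoning: Compute term by term over conjugacy classes (|C| * chi_4(C) * conj(chi_6(C))):
  1*(1)*conj(1) + 1*(-1)*conj(-I) + 1*(1)*conj(-1) + 1*(-1)*conj(I) + 1*(1)*conj(1) + 1*(-1)*conj(-I) + 1*(1)*conj(-1) + 1*(-1)*conj(I)
  = (1) + (-I) + (-1) + (I) + (1) + (-I) + (-1) + (I)
  = 0.
(Exp terms are combined using exp(i*s)*conj(exp(i*t)) = exp(i*(s-t)), and sums of them are collapsed using the identity that for every m > 1 the m distinct m-th roots of unity sum to 0, e.g. 1 + exp(2*I*pi/3) + exp(-2*I*pi/3) = 0.)
Dividing by |G| = 8 gives 0/8 = 0, matching the row-orthogonality relation <chi_4, chi_6> = [chi_4 = chi_6].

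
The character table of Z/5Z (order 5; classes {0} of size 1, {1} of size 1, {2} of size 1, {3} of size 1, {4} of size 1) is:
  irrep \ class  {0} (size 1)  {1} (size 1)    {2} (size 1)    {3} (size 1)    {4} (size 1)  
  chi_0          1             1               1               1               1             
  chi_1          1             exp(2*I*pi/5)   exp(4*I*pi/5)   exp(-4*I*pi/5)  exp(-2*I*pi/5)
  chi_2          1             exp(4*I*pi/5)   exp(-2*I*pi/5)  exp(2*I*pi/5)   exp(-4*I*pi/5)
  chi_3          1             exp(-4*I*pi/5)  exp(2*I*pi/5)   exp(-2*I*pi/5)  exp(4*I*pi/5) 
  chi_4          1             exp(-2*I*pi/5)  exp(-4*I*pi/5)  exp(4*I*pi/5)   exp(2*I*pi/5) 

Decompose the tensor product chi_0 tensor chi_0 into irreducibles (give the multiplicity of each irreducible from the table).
chi_0 tensor chi_0 = chi_0 (all other irreducibles have multiplicity 0).

Proof sketch: The character of a tensor product is the pointwise product (chi_0 * chi_0)(C) = chi_0(C) * chi_0(C):
  {0}: (1)*(1), {1}: (1)*(1), {2}: (1)*(1), {3}: (1)*(1), {4}: (1)*(1)
so (chi_0 * chi_0) takes values
  {0} -> 1, {1} -> 1, {2} -> 1, {3} -> 1, {4} -> 1.
Now take the inner product of this character with each irreducible chi from the table, <chi_0*chi_0, chi> = (1/5) sum_C |C| (chi_0*chi_0)(C) conj(chi(C)):
  <chi_0*chi_0, chi_0> = (1/5)[1*(1)*conj(1) + 1*(1)*conj(1) + 1*(1)*conj(1) + 1*(1)*conj(1) + 1*(1)*conj(1)]
      = (1/5)[(1) + (1) + (1) + (1) + (1)] = 5/5 = 1
  <chi_0*chi_0, chi_1> = (1/5)[1*(1)*conj(1) + 1*(1)*conj(exp(2*I*pi/5)) + 1*(1)*conj(exp(4*I*pi/5)) + 1*(1)*conj(exp(-4*I*pi/5)) + 1*(1)*conj(exp(-2*I*pi/5))]
      = (1/5)[(1) + (exp(-2*I*pi/5)) + (exp(-4*I*pi/5)) + (exp(4*I*pi/5)) + (exp(2*I*pi/5))] = 0/5 = 0
  <chi_0*chi_0, chi_2> = (1/5)[1*(1)*conj(1) + 1*(1)*conj(exp(4*I*pi/5)) + 1*(1)*conj(exp(-2*I*pi/5)) + 1*(1)*conj(exp(2*I*pi/5)) + 1*(1)*conj(exp(-4*I*pi/5))]
      = (1/5)[(1) + (exp(-4*I*pi/5)) + (exp(2*I*pi/5)) + (exp(-2*I*pi/5)) + (exp(4*I*pi/5))] = 0/5 = 0
  <chi_0*chi_0, chi_3> = (1/5)[1*(1)*conj(1) + 1*(1)*conj(exp(-4*I*pi/5)) + 1*(1)*conj(exp(2*I*pi/5)) + 1*(1)*conj(exp(-2*I*pi/5)) + 1*(1)*conj(exp(4*I*pi/5))]
      = (1/5)[(1) + (exp(4*I*pi/5)) + (exp(-2*I*pi/5)) + (exp(2*I*pi/5)) + (exp(-4*I*pi/5))] = 0/5 = 0
  <chi_0*chi_0, chi_4> = (1/5)[1*(1)*conj(1) + 1*(1)*conj(exp(-2*I*pi/5)) + 1*(1)*conj(exp(-4*I*pi/5)) + 1*(1)*conj(exp(4*I*pi/5)) + 1*(1)*conj(exp(2*I*pi/5))]
      = (1/5)[(1) + (exp(2*I*pi/5)) + (exp(4*I*pi/5)) + (exp(-4*I*pi/5)) + (exp(-2*I*pi/5))] = 0/5 = 0
(Exp terms are combined using exp(i*s)*conj(exp(i*t)) = exp(i*(s-t)), and sums of them are collapsed using the identity that for every m > 1 the m distinct m-th roots of unity sum to 0, e.g. 1 + exp(2*I*pi/3) + exp(-2*I*pi/3) = 0.)
Hence the multiplicities are chi_0: 1. Dimension check: dim(chi_0)*dim(chi_0) = 1*1 = 1 and sum (mult * dim) = 1*1 = 1.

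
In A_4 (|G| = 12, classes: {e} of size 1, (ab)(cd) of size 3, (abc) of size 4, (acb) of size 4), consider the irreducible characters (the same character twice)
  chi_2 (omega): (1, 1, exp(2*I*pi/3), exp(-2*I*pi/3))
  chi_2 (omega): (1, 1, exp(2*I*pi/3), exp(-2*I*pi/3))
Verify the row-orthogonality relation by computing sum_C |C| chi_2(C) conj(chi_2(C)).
Sum = 12 = |G| = 12; so <chi_2, chi_2> = 1 (norm-1 confirms irreducibility).

Details: Compute term by term over conjugacy classes (|C| * chi_2(C) * conj(chi_2(C))):
  1*(1)*conj(1) + 3*(1)*conj(1) + 4*(exp(2*I*pi/3))*conj(exp(2*I*pi/3)) + 4*(exp(-2*I*pi/3))*conj(exp(-2*I*pi/3))
  = (1) + (3) + (4) + (4)
  = 12.
(Exp terms are combined using exp(i*s)*conj(exp(i*t)) = exp(i*(s-t)), and sums of them are collapsed using the identity that for every m > 1 the m distinct m-th roots of unity sum to 0, e.g. 1 + exp(2*I*pi/3) + exp(-2*I*pi/3) = 0.)
Dividing by |G| = 12 gives 12/12 = 1, matching the row-orthogonality relation <chi_2, chi_2> = [chi_2 = chi_2].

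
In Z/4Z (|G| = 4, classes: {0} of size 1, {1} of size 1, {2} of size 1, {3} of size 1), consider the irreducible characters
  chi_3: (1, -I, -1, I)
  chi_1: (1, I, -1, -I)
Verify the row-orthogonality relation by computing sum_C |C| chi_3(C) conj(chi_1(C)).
Sum = 0; so <chi_3, chi_1> = 0 (distinct irreducibles are orthogonal).

Explanation: Compute term by term over conjugacy classes (|C| * chi_3(C) * conj(chi_1(C))):
  1*(1)*conj(1) + 1*(-I)*conj(I) + 1*(-1)*conj(-1) + 1*(I)*conj(-I)
  = (1) + (-1) + (1) + (-1)
  = 0.
(Exp terms are combined using exp(i*s)*conj(exp(i*t)) = exp(i*(s-t)), and sums of them are collapsed using the identity that for every m > 1 the m distinct m-th roots of unity sum to 0, e.g. 1 + exp(2*I*pi/3) + exp(-2*I*pi/3) = 0.)
Dividing by |G| = 4 gives 0/4 = 0, matching the row-orthogonality relation <chi_3, chi_1> = [chi_3 = chi_1].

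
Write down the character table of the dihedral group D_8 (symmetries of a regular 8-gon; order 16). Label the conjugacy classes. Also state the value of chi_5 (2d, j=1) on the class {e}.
Conjugacy classes: {e} of size 1, {r^4} of size 1, {r^1, r^7} of size 2, {r^2, r^6} of size 2, {r^3, r^5} of size 2, {s, sr^2, ...} of size 4, {sr, sr^3, ...} of size 4.
Character table:
  irrep \ class              {e} (size 1)  {r^4} (size 1)  {r^1, r^7} (size 2)  {r^2, r^6} (size 2)  {r^3, r^5} (size 2)  {s, sr^2, ...} (size 4)  {sr, sr^3, ...} (size 4)
  chi_1 (triv)               1             1               1                    1                    1                    1                        1                       
  chi_2 (sign: r->1, s->-1)  1             1               1                    1                    1                    -1                       -1                      
  chi_3 (r->-1, s->1)        1             1               -1                   1                    -1                   1                        -1                      
  chi_4 (r->-1, s->-1)       1             1               -1                   1                    -1                   -1                       1                       
  chi_5 (2d, j=1)            2             -2              sqrt(2)              0                    -sqrt(2)             0                        0                       
  chi_6 (2d, j=2)            2             2               0                    -2                   0                    0                        0                       
  chi_7 (2d, j=3)            2             -2              -sqrt(2)             0                    sqrt(2)              0                        0                       

Spot check: chi_5 (2d, j=1) on {e} = 2.

Proof sketch: D_8 has order 2*8 = 16 with 7 conjugacy classes, hence 7 irreducibles. Sum of squared dims 1 + 1 + 1 + 1 + 4 + 4 + 4 = 16 = |G|. Linear characters come from the abelianisation; the 2-dimensional irreps have character r^k -> 2*cos(2*pi*j*k/8), reflections -> 0.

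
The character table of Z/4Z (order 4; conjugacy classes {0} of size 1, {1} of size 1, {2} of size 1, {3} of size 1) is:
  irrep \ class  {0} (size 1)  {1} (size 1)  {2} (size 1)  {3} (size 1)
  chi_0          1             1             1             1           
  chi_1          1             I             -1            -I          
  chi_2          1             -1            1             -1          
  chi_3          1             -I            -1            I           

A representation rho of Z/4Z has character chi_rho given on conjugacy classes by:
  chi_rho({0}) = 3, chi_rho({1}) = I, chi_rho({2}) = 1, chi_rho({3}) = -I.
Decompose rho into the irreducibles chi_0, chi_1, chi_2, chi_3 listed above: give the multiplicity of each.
Multiplicities: chi_0: 1, chi_1: 1, chi_2: 1, chi_3: 0.

Derivation: Use <chi_rho, chi> = (1/|G|) sum_C |C| * chi_rho(C) * conj(chi(C)) with |G| = 4 for each irreducible chi in the table:
  <chi_rho, chi_0> = (1/4)[1*(3)*conj(1) + 1*(I)*conj(1) + 1*(1)*conj(1) + 1*(-I)*conj(1)]
      = (1/4)[(3) + (I) + (1) + (-I)] = 4/4 = 1
  <chi_rho, chi_1> = (1/4)[1*(3)*conj(1) + 1*(I)*conj(I) + 1*(1)*conj(-1) + 1*(-I)*conj(-I)]
      = (1/4)[(3) + (1) + (-1) + (1)] = 4/4 = 1
  <chi_rho, chi_2> = (1/4)[1*(3)*conj(1) + 1*(I)*conj(-1) + 1*(1)*conj(1) + 1*(-I)*conj(-1)]
      = (1/4)[(3) + (-I) + (1) + (I)] = 4/4 = 1
  <chi_rho, chi_3> = (1/4)[1*(3)*conj(1) + 1*(I)*conj(-I) + 1*(1)*conj(-1) + 1*(-I)*conj(I)]
      = (1/4)[(3) + (-1) + (-1) + (-1)] = 0/4 = 0
(Exp terms are combined using exp(i*s)*conj(exp(i*t)) = exp(i*(s-t)), and sums of them are collapsed using the identity that for every m > 1 the m distinct m-th roots of unity sum to 0, e.g. 1 + exp(2*I*pi/3) + exp(-2*I*pi/3) = 0.)
Dimension check: dim(rho) = sum (mult * dim) = 1*1 + 1*1 + 1*1 + 0*1 = 3 = chi_rho(e) = 3.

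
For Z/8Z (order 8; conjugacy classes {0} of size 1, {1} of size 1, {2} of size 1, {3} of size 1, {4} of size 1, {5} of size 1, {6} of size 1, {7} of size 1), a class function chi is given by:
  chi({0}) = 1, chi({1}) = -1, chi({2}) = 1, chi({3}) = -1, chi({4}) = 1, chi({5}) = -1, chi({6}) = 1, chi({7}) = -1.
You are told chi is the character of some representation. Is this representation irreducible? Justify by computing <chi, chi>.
Irreducible: <chi, chi> = 1.

Working: <chi, chi> = (1/|G|) sum_C |C| * |chi(C)|^2 = (1/8)[1*|1|^2 + 1*|-1|^2 + 1*|1|^2 + 1*|-1|^2 + 1*|1|^2 + 1*|-1|^2 + 1*|1|^2 + 1*|-1|^2]
  = (1/8)[(1) + (1) + (1) + (1) + (1) + (1) + (1) + (1)] = 8/8 = 1.
(Exp terms are combined using exp(i*s)*conj(exp(i*t)) = exp(i*(s-t)), and sums of them are collapsed using the identity that for every m > 1 the m distinct m-th roots of unity sum to 0, e.g. 1 + exp(2*I*pi/3) + exp(-2*I*pi/3) = 0.)
A character is irreducible iff <chi, chi> = 1, so this representation is irreducible.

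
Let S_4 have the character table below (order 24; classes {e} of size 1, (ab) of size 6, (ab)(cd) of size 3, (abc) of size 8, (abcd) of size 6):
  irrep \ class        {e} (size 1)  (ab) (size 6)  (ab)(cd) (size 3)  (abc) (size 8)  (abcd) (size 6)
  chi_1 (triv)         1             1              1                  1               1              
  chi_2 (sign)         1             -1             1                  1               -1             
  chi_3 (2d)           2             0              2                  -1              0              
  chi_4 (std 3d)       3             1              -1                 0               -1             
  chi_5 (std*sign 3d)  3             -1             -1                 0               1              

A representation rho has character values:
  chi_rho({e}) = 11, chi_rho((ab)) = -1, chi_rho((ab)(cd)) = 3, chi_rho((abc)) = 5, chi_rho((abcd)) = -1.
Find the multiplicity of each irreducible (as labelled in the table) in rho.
Multiplicities: chi_1: 2, chi_2: 3, chi_3: 0, chi_4: 1, chi_5: 1.

Explanation: Use <chi_rho, chi> = (1/|G|) sum_C |C| * chi_rho(C) * conj(chi(C)) with |G| = 24 for each irreducible chi in the table:
  <chi_rho, chi_1> = (1/24)[1*(11)*conj(1) + 6*(-1)*conj(1) + 3*(3)*conj(1) + 8*(5)*conj(1) + 6*(-1)*conj(1)]
      = (1/24)[(11) + (-6) + (9) + (40) + (-6)] = 48/24 = 2
  <chi_rho, chi_2> = (1/24)[1*(11)*conj(1) + 6*(-1)*conj(-1) + 3*(3)*conj(1) + 8*(5)*conj(1) + 6*(-1)*conj(-1)]
      = (1/24)[(11) + (6) + (9) + (40) + (6)] = 72/24 = 3
  <chi_rho, chi_3> = (1/24)[1*(11)*conj(2) + 6*(-1)*conj(0) + 3*(3)*conj(2) + 8*(5)*conj(-1) + 6*(-1)*conj(0)]
      = (1/24)[(22) + (0) + (18) + (-40) + (0)] = 0/24 = 0
  <chi_rho, chi_4> = (1/24)[1*(11)*conj(3) + 6*(-1)*conj(1) + 3*(3)*conj(-1) + 8*(5)*conj(0) + 6*(-1)*conj(-1)]
      = (1/24)[(33) + (-6) + (-9) + (0) + (6)] = 24/24 = 1
  <chi_rho, chi_5> = (1/24)[1*(11)*conj(3) + 6*(-1)*conj(-1) + 3*(3)*conj(-1) + 8*(5)*conj(0) + 6*(-1)*conj(1)]
      = (1/24)[(33) + (6) + (-9) + (0) + (-6)] = 24/24 = 1
Dimension check: dim(rho) = sum (mult * dim) = 2*1 + 3*1 + 0*2 + 1*3 + 1*3 = 11 = chi_rho(e) = 11.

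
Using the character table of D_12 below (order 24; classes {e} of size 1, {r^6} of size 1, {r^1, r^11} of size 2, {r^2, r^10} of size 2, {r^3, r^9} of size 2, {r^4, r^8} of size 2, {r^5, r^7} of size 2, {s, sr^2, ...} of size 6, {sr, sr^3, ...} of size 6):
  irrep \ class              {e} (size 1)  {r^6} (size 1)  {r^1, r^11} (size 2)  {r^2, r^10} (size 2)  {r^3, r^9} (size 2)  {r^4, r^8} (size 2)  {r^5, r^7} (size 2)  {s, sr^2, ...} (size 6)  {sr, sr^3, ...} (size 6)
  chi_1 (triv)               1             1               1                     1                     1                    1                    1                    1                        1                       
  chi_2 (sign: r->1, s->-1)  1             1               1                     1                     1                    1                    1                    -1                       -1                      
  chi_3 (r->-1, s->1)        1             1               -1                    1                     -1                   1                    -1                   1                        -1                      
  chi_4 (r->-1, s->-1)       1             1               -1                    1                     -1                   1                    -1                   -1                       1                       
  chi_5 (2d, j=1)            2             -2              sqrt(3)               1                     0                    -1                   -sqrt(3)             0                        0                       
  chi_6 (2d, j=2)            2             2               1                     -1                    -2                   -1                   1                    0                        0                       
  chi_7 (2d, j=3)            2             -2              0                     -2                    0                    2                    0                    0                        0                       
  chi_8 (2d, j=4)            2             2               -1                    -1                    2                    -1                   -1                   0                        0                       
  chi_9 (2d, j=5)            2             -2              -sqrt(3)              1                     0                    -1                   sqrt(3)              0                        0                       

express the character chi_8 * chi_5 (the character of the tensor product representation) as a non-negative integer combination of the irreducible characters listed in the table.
chi_8 tensor chi_5 = chi_7 + chi_9 (all other irreducibles have multiplicity 0).

Explanation: The character of a tensor product is the pointwise product (chi_8 * chi_5)(C) = chi_8(C) * chi_5(C):
  {e}: (2)*(2), {r^6}: (2)*(-2), {r^1, r^11}: (-1)*(sqrt(3)), {r^2, r^10}: (-1)*(1), {r^3, r^9}: (2)*(0), {r^4, r^8}: (-1)*(-1), {r^5, r^7}: (-1)*(-sqrt(3)), {s, sr^2, ...}: (0)*(0), {sr, sr^3, ...}: (0)*(0)
so (chi_8 * chi_5) takes values
  {e} -> 4, {r^6} -> -4, {r^1, r^11} -> -sqrt(3), {r^2, r^10} -> -1, {r^3, r^9} -> 0, {r^4, r^8} -> 1, {r^5, r^7} -> sqrt(3), {s, sr^2, ...} -> 0, {sr, sr^3, ...} -> 0.
Now take the inner product of this character with each irreducible chi from the table, <chi_8*chi_5, chi> = (1/24) sum_C |C| (chi_8*chi_5)(C) conj(chi(C)):
  <chi_8*chi_5, chi_1> = (1/24)[1*(4)*conj(1) + 1*(-4)*conj(1) + 2*(-sqrt(3))*conj(1) + 2*(-1)*conj(1) + 2*(0)*conj(1) + 2*(1)*conj(1) + 2*(sqrt(3))*conj(1) + 6*(0)*conj(1) + 6*(0)*conj(1)]
      = (1/24)[(4) + (-4) + (-2*sqrt(3)) + (-2) + (0) + (2) + (2*sqrt(3)) + (0) + (0)] = 0/24 = 0
  <chi_8*chi_5, chi_2> = (1/24)[1*(4)*conj(1) + 1*(-4)*conj(1) + 2*(-sqrt(3))*conj(1) + 2*(-1)*conj(1) + 2*(0)*conj(1) + 2*(1)*conj(1) + 2*(sqrt(3))*conj(1) + 6*(0)*conj(-1) + 6*(0)*conj(-1)]
      = (1/24)[(4) + (-4) + (-2*sqrt(3)) + (-2) + (0) + (2) + (2*sqrt(3)) + (0) + (0)] = 0/24 = 0
  <chi_8*chi_5, chi_3> = (1/24)[1*(4)*conj(1) + 1*(-4)*conj(1) + 2*(-sqrt(3))*conj(-1) + 2*(-1)*conj(1) + 2*(0)*conj(-1) + 2*(1)*conj(1) + 2*(sqrt(3))*conj(-1) + 6*(0)*conj(1) + 6*(0)*conj(-1)]
      = (1/24)[(4) + (-4) + (2*sqrt(3)) + (-2) + (0) + (2) + (-2*sqrt(3)) + (0) + (0)] = 0/24 = 0
  <chi_8*chi_5, chi_4> = (1/24)[1*(4)*conj(1) + 1*(-4)*conj(1) + 2*(-sqrt(3))*conj(-1) + 2*(-1)*conj(1) + 2*(0)*conj(-1) + 2*(1)*conj(1) + 2*(sqrt(3))*conj(-1) + 6*(0)*conj(-1) + 6*(0)*conj(1)]
      = (1/24)[(4) + (-4) + (2*sqrt(3)) + (-2) + (0) + (2) + (-2*sqrt(3)) + (0) + (0)] = 0/24 = 0
  <chi_8*chi_5, chi_5> = (1/24)[1*(4)*conj(2) + 1*(-4)*conj(-2) + 2*(-sqrt(3))*conj(sqrt(3)) + 2*(-1)*conj(1) + 2*(0)*conj(0) + 2*(1)*conj(-1) + 2*(sqrt(3))*conj(-sqrt(3)) + 6*(0)*conj(0) + 6*(0)*conj(0)]
      = (1/24)[(8) + (8) + (-6) + (-2) + (0) + (-2) + (-6) + (0) + (0)] = 0/24 = 0
  <chi_8*chi_5, chi_6> = (1/24)[1*(4)*conj(2) + 1*(-4)*conj(2) + 2*(-sqrt(3))*conj(1) + 2*(-1)*conj(-1) + 2*(0)*conj(-2) + 2*(1)*conj(-1) + 2*(sqrt(3))*conj(1) + 6*(0)*conj(0) + 6*(0)*conj(0)]
      = (1/24)[(8) + (-8) + (-2*sqrt(3)) + (2) + (0) + (-2) + (2*sqrt(3)) + (0) + (0)] = 0/24 = 0
  <chi_8*chi_5, chi_7> = (1/24)[1*(4)*conj(2) + 1*(-4)*conj(-2) + 2*(-sqrt(3))*conj(0) + 2*(-1)*conj(-2) + 2*(0)*conj(0) + 2*(1)*conj(2) + 2*(sqrt(3))*conj(0) + 6*(0)*conj(0) + 6*(0)*conj(0)]
      = (1/24)[(8) + (8) + (0) + (4) + (0) + (4) + (0) + (0) + (0)] = 24/24 = 1
  <chi_8*chi_5, chi_8> = (1/24)[1*(4)*conj(2) + 1*(-4)*conj(2) + 2*(-sqrt(3))*conj(-1) + 2*(-1)*conj(-1) + 2*(0)*conj(2) + 2*(1)*conj(-1) + 2*(sqrt(3))*conj(-1) + 6*(0)*conj(0) + 6*(0)*conj(0)]
      = (1/24)[(8) + (-8) + (2*sqrt(3)) + (2) + (0) + (-2) + (-2*sqrt(3)) + (0) + (0)] = 0/24 = 0
  <chi_8*chi_5, chi_9> = (1/24)[1*(4)*conj(2) + 1*(-4)*conj(-2) + 2*(-sqrt(3))*conj(-sqrt(3)) + 2*(-1)*conj(1) + 2*(0)*conj(0) + 2*(1)*conj(-1) + 2*(sqrt(3))*conj(sqrt(3)) + 6*(0)*conj(0) + 6*(0)*conj(0)]
      = (1/24)[(8) + (8) + (6) + (-2) + (0) + (-2) + (6) + (0) + (0)] = 24/24 = 1
Hence the multiplicities are chi_7: 1, chi_9: 1. Dimension check: dim(chi_8)*dim(chi_5) = 2*2 = 4 and sum (mult * dim) = 1*2 + 1*2 = 4.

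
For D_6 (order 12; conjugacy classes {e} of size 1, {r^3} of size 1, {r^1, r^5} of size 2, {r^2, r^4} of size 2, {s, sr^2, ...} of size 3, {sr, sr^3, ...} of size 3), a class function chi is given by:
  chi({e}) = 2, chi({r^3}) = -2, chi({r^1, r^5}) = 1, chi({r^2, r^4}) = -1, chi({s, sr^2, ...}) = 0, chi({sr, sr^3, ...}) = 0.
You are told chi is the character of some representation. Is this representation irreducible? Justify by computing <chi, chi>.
Irreducible: <chi, chi> = 1.

Argument: <chi, chi> = (1/|G|) sum_C |C| * |chi(C)|^2 = (1/12)[1*|2|^2 + 1*|-2|^2 + 2*|1|^2 + 2*|-1|^2 + 3*|0|^2 + 3*|0|^2]
  = (1/12)[(4) + (4) + (2) + (2) + (0) + (0)] = 12/12 = 1.
A character is irreducible iff <chi, chi> = 1, so this representation is irreducible.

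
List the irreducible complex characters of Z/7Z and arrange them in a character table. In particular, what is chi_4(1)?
Character table of Z/7Z (irreps indexed chi_0,...,chi_6 with chi_k(m) = zeta_7^(k*m), zeta_7 = exp(2*pi*i/7)):
  irrep \ class  {0} (size 1)  {1} (size 1)    {2} (size 1)    {3} (size 1)    {4} (size 1)    {5} (size 1)    {6} (size 1)  
  chi_0          1             1               1               1               1               1               1             
  chi_1          1             exp(2*I*pi/7)   exp(4*I*pi/7)   exp(6*I*pi/7)   exp(-6*I*pi/7)  exp(-4*I*pi/7)  exp(-2*I*pi/7)
  chi_2          1             exp(4*I*pi/7)   exp(-6*I*pi/7)  exp(-2*I*pi/7)  exp(2*I*pi/7)   exp(6*I*pi/7)   exp(-4*I*pi/7)
  chi_3          1             exp(6*I*pi/7)   exp(-2*I*pi/7)  exp(4*I*pi/7)   exp(-4*I*pi/7)  exp(2*I*pi/7)   exp(-6*I*pi/7)
  chi_4          1             exp(-6*I*pi/7)  exp(2*I*pi/7)   exp(-4*I*pi/7)  exp(4*I*pi/7)   exp(-2*I*pi/7)  exp(6*I*pi/7) 
  chi_5          1             exp(-4*I*pi/7)  exp(6*I*pi/7)   exp(2*I*pi/7)   exp(-2*I*pi/7)  exp(-6*I*pi/7)  exp(4*I*pi/7) 
  chi_6          1             exp(-2*I*pi/7)  exp(-4*I*pi/7)  exp(-6*I*pi/7)  exp(6*I*pi/7)   exp(4*I*pi/7)   exp(2*I*pi/7) 

Spot check: chi_4(1) = zeta_7^(4*1) = zeta_7^4 = exp(-6*I*pi/7).

Proof sketch: Z/7Z is abelian, so all 7 irreducible complex representations are 1-dimensional. They are given by chi_k(m) = zeta_7^(k*m) for k = 0,...,6. Row orthogonality: sum_m chi_k(m) conj(chi_l(m)) = 7 * [k = l].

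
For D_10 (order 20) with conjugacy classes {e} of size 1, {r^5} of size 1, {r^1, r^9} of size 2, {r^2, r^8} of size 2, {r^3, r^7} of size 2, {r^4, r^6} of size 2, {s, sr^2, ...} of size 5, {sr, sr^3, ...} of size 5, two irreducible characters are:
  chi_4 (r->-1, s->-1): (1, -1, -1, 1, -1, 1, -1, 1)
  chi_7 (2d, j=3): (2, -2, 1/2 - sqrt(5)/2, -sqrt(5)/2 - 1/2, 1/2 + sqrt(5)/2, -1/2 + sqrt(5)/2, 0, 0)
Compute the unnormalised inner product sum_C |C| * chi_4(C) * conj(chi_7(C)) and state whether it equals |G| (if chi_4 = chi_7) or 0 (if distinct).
Sum = 0; so <chi_4, chi_7> = 0 (distinct irreducibles are orthogonal).

Working: Compute term by term over conjugacy classes (|C| * chi_4(C) * conj(chi_7(C))):
  1*(1)*conj(2) + 1*(-1)*conj(-2) + 2*(-1)*conj(1/2 - sqrt(5)/2) + 2*(1)*conj(-sqrt(5)/2 - 1/2) + 2*(-1)*conj(1/2 + sqrt(5)/2) + 2*(1)*conj(-1/2 + sqrt(5)/2) + 5*(-1)*conj(0) + 5*(1)*conj(0)
  = (2) + (2) + (-1 + sqrt(5)) + (-sqrt(5) - 1) + (-sqrt(5) - 1) + (-1 + sqrt(5)) + (0) + (0)
  = 0.
Dividing by |G| = 20 gives 0/20 = 0, matching the row-orthogonality relation <chi_4, chi_7> = [chi_4 = chi_7].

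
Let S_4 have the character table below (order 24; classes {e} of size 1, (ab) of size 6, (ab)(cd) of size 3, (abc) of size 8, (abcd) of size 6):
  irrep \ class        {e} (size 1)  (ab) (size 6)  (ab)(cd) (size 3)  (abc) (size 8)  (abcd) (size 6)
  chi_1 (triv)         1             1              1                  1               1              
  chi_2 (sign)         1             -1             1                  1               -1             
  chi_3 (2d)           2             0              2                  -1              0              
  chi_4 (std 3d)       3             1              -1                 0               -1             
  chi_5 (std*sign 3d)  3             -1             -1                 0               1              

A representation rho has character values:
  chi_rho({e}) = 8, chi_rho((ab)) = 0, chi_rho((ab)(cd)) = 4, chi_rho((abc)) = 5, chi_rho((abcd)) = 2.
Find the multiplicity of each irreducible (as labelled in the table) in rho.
Multiplicities: chi_1: 3, chi_2: 2, chi_3: 0, chi_4: 0, chi_5: 1.

Argument: Use <chi_rho, chi> = (1/|G|) sum_C |C| * chi_rho(C) * conj(chi(C)) with |G| = 24 for each irreducible chi in the table:
  <chi_rho, chi_1> = (1/24)[1*(8)*conj(1) + 6*(0)*conj(1) + 3*(4)*conj(1) + 8*(5)*conj(1) + 6*(2)*conj(1)]
      = (1/24)[(8) + (0) + (12) + (40) + (12)] = 72/24 = 3
  <chi_rho, chi_2> = (1/24)[1*(8)*conj(1) + 6*(0)*conj(-1) + 3*(4)*conj(1) + 8*(5)*conj(1) + 6*(2)*conj(-1)]
      = (1/24)[(8) + (0) + (12) + (40) + (-12)] = 48/24 = 2
  <chi_rho, chi_3> = (1/24)[1*(8)*conj(2) + 6*(0)*conj(0) + 3*(4)*conj(2) + 8*(5)*conj(-1) + 6*(2)*conj(0)]
      = (1/24)[(16) + (0) + (24) + (-40) + (0)] = 0/24 = 0
  <chi_rho, chi_4> = (1/24)[1*(8)*conj(3) + 6*(0)*conj(1) + 3*(4)*conj(-1) + 8*(5)*conj(0) + 6*(2)*conj(-1)]
      = (1/24)[(24) + (0) + (-12) + (0) + (-12)] = 0/24 = 0
  <chi_rho, chi_5> = (1/24)[1*(8)*conj(3) + 6*(0)*conj(-1) + 3*(4)*conj(-1) + 8*(5)*conj(0) + 6*(2)*conj(1)]
      = (1/24)[(24) + (0) + (-12) + (0) + (12)] = 24/24 = 1
Dimension check: dim(rho) = sum (mult * dim) = 3*1 + 2*1 + 0*2 + 0*3 + 1*3 = 8 = chi_rho(e) = 8.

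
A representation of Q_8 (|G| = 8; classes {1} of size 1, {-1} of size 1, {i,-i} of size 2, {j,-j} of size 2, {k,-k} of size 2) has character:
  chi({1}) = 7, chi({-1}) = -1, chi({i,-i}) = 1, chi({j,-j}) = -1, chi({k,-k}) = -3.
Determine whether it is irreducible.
Not irreducible (reducible): <chi, chi> = 9 > 1.

Justification: <chi, chi> = (1/|G|) sum_C |C| * |chi(C)|^2 = (1/8)[1*|7|^2 + 1*|-1|^2 + 2*|1|^2 + 2*|-1|^2 + 2*|-3|^2]
  = (1/8)[(49) + (1) + (2) + (2) + (18)] = 72/8 = 9.
A character is irreducible iff <chi, chi> = 1, so this representation is reducible.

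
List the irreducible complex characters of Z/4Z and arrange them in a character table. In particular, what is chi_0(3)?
Character table of Z/4Z (irreps indexed chi_0,...,chi_3 with chi_k(m) = zeta_4^(k*m), zeta_4 = exp(2*pi*i/4)):
  irrep \ class  {0} (size 1)  {1} (size 1)  {2} (size 1)  {3} (size 1)
  chi_0          1             1             1             1           
  chi_1          1             I             -1            -I          
  chi_2          1             -1            1             -1          
  chi_3          1             -I            -1            I           

Spot check: chi_0(3) = zeta_4^(0*3) = zeta_4^0 = 1.

Explanation: Z/4Z is abelian, so all 4 irreducible complex representations are 1-dimensional. They are given by chi_k(m) = zeta_4^(k*m) for k = 0,...,3. Row orthogonality: sum_m chi_k(m) conj(chi_l(m)) = 4 * [k = l].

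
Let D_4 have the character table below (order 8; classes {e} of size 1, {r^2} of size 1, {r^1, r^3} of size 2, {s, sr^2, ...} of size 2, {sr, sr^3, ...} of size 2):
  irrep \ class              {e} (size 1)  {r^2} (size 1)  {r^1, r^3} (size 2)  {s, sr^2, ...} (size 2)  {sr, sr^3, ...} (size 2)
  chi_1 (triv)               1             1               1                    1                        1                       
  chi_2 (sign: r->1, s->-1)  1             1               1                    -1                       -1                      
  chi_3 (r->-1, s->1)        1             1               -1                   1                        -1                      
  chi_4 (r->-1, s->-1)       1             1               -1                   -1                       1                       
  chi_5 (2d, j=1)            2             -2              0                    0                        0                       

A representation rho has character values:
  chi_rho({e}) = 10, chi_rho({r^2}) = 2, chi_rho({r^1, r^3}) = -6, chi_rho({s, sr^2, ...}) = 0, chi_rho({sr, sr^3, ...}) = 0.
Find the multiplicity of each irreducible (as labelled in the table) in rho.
Multiplicities: chi_1: 0, chi_2: 0, chi_3: 3, chi_4: 3, chi_5: 2.

Argument: Use <chi_rho, chi> = (1/|G|) sum_C |C| * chi_rho(C) * conj(chi(C)) with |G| = 8 for each irreducible chi in the table:
  <chi_rho, chi_1> = (1/8)[1*(10)*conj(1) + 1*(2)*conj(1) + 2*(-6)*conj(1) + 2*(0)*conj(1) + 2*(0)*conj(1)]
      = (1/8)[(10) + (2) + (-12) + (0) + (0)] = 0/8 = 0
  <chi_rho, chi_2> = (1/8)[1*(10)*conj(1) + 1*(2)*conj(1) + 2*(-6)*conj(1) + 2*(0)*conj(-1) + 2*(0)*conj(-1)]
      = (1/8)[(10) + (2) + (-12) + (0) + (0)] = 0/8 = 0
  <chi_rho, chi_3> = (1/8)[1*(10)*conj(1) + 1*(2)*conj(1) + 2*(-6)*conj(-1) + 2*(0)*conj(1) + 2*(0)*conj(-1)]
      = (1/8)[(10) + (2) + (12) + (0) + (0)] = 24/8 = 3
  <chi_rho, chi_4> = (1/8)[1*(10)*conj(1) + 1*(2)*conj(1) + 2*(-6)*conj(-1) + 2*(0)*conj(-1) + 2*(0)*conj(1)]
      = (1/8)[(10) + (2) + (12) + (0) + (0)] = 24/8 = 3
  <chi_rho, chi_5> = (1/8)[1*(10)*conj(2) + 1*(2)*conj(-2) + 2*(-6)*conj(0) + 2*(0)*conj(0) + 2*(0)*conj(0)]
      = (1/8)[(20) + (-4) + (0) + (0) + (0)] = 16/8 = 2
Dimension check: dim(rho) = sum (mult * dim) = 0*1 + 0*1 + 3*1 + 3*1 + 2*2 = 10 = chi_rho(e) = 10.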